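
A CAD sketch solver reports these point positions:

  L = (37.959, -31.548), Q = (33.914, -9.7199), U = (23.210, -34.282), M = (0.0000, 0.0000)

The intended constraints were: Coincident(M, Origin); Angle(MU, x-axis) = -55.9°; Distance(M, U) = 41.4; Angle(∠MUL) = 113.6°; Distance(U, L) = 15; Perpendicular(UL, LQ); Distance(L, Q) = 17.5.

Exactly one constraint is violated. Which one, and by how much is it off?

Distance(L, Q) = 17.5 — off by 4.70.

M = (0.00, 0.00) ✓; MU at -55.90° ✓; |MU| = 41.40 ✓; ∠MUL = 113.6° ✓; |UL| = 15.00 ✓; ∠(UL, LQ) = 90.00° ✓; |LQ| = 22.20 ✗.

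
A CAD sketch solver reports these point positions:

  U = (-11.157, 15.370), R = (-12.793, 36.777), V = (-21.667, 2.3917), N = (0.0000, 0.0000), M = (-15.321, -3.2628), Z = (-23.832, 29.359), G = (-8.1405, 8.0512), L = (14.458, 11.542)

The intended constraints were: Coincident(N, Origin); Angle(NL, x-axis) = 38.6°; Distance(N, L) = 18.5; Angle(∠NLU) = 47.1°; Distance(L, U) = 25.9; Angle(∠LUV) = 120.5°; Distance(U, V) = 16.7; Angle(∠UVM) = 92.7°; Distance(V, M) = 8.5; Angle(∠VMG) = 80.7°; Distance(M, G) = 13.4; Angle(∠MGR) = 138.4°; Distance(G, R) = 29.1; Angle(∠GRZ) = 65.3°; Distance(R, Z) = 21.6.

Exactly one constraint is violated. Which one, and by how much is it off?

Distance(R, Z) = 21.6 — off by 8.30.

N = (0.00, 0.00) ✓; NL at 38.60° ✓; |NL| = 18.50 ✓; ∠NLU = 47.10° ✓; |LU| = 25.90 ✓; ∠LUV = 120.5° ✓; |UV| = 16.70 ✓; ∠UVM = 92.70° ✓; |VM| = 8.500 ✓; ∠VMG = 80.70° ✓; |MG| = 13.40 ✓; ∠MGR = 138.4° ✓; |GR| = 29.10 ✓; ∠GRZ = 65.30° ✓; |RZ| = 13.30 ✗.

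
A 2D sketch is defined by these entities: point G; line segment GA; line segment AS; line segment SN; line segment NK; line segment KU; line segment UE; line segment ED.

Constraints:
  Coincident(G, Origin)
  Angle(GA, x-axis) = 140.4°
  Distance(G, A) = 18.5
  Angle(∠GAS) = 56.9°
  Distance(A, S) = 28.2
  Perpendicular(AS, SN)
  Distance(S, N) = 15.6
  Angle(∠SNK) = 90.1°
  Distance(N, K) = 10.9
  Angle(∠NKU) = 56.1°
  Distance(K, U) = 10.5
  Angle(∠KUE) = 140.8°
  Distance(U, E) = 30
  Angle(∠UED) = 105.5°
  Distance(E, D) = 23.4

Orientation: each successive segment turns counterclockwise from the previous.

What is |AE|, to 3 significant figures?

51.9

G is at the origin; GA runs at 140.4° with length 18.5, so A = (-14.3, 11.8). ∠GAS = 56.9° gives AS at -96.5° from the x-axis; with |AS| = 28.2, S = (-17.4, -16.2). AS is perpendicular to SN, so SN runs at -6.50°; with |SN| = 15.6, N = (-1.95, -18.0). ∠SNK = 90.1° gives NK at 83.4° from the x-axis; with |NK| = 10.9, K = (-0.694, -7.16). ∠NKU = 56.1° gives KU at -153° from the x-axis; with |KU| = 10.5, U = (-10.0, -12.0). ∠KUE = 140.8° gives UE at -114° from the x-axis; with |UE| = 30.0, E = (-22.0, -39.5). Then |AE| = |E − A| = 51.9.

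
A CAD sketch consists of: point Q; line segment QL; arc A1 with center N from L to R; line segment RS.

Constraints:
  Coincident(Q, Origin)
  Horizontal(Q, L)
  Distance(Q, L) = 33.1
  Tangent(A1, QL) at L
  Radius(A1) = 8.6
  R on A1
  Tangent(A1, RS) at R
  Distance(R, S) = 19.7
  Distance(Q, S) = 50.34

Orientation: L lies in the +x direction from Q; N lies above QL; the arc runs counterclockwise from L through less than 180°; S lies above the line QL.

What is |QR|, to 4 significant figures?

42.59

Checks: |NL| = 8.600 ✓; |NR| = 8.600 ✓; ∠(NR, RS) = 90.00° ✓; |RS| = 19.70 ✓; |QS| = 50.34 ✓.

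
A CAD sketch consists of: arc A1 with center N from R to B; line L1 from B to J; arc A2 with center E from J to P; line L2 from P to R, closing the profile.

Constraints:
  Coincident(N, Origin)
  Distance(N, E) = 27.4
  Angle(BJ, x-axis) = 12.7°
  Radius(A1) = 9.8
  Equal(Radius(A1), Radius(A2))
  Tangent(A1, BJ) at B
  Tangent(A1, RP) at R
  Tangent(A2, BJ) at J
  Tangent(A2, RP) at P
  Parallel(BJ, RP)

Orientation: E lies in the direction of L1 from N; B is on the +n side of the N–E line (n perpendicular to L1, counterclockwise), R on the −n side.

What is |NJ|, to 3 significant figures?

29.1

Tangency of A1 to both parallel lines with radius 9.8 puts B and R at N ± 9.8·n: B = (-2.15, 9.56), R = (2.15, -9.56). Equal radii place J and P the same way about E: J = E + 9.8·n = (24.6, 15.6), P = E − 9.8·n = (28.9, -3.54). Then |NJ| = |J − N| = 29.1.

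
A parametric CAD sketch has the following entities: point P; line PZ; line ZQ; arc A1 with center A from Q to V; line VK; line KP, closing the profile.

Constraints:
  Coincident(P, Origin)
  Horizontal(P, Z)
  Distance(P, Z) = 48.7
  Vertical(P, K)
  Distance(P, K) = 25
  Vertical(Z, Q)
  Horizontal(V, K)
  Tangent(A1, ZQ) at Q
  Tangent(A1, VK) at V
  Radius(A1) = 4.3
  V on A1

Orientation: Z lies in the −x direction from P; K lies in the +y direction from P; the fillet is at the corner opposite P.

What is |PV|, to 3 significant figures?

51.0

The virtual corner opposite P is at (-48.7, 25.0). A1 meets ZQ tangentially, so AQ is at right angles to ZQ and A1 meets VK tangentially, so AV is at right angles to VK, with radius 4.3, so the center A sits 4.3 in from both sides at A = (-44.4, 20.7). That places the tangent points at Q = (-48.7, 20.7) on ZQ and V = (-44.4, 25.0) on VK. Then |PV| = |V − P| = 51.0.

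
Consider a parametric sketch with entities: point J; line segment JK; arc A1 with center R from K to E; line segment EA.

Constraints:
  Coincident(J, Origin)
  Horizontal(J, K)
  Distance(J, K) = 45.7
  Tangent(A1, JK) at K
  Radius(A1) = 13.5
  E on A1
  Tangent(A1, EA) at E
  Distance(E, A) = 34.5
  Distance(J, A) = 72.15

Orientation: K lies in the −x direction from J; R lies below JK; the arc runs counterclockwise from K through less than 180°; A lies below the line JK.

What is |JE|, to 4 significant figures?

61.11

J is at the origin; JK is horizontal with |JK| = 45.7 and K on the −x side, so K = (-45.70, 0.000). Tangency of A1 to JK means the radius RK is perpendicular to JK, so R = K + (0, -13.5) = (-45.70, -13.50). Since RE ⟂ EA (tangency), |RA| = √(13.5² + 34.5²) = 37.05 regardless of where E sits on A1. So A lies on both circle(J, 72.15) and circle(R, 37.05); the below-JK intersection is A = (-52.01, -50.01). E is the foot of the tangent from A: E = (-58.93, -16.21).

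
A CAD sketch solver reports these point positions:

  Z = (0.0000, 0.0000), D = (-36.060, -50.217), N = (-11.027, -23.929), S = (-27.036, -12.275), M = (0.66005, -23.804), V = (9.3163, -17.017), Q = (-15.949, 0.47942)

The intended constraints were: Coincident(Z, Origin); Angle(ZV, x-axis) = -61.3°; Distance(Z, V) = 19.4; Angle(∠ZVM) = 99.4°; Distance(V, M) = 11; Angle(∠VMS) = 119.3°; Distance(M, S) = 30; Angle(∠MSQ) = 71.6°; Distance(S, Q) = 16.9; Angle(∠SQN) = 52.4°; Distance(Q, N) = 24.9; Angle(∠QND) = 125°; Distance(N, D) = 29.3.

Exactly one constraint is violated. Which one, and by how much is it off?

Distance(N, D) = 29.3 — off by 7.00.

Z = (0.00, 0.00) ✓; ZV at -61.30° ✓; |ZV| = 19.40 ✓; ∠ZVM = 99.40° ✓; |VM| = 11.00 ✓; ∠VMS = 119.3° ✓; |MS| = 30.00 ✓; ∠MSQ = 71.60° ✓; |SQ| = 16.90 ✓; ∠SQN = 52.40° ✓; |QN| = 24.90 ✓; ∠QND = 125.0° ✓; |ND| = 36.30 ✗.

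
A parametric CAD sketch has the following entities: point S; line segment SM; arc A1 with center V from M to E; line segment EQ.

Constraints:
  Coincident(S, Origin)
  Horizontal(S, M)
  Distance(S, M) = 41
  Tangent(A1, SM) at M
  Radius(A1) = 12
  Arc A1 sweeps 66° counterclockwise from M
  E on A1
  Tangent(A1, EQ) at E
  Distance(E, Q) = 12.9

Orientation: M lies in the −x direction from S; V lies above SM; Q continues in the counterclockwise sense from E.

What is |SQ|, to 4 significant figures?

31.18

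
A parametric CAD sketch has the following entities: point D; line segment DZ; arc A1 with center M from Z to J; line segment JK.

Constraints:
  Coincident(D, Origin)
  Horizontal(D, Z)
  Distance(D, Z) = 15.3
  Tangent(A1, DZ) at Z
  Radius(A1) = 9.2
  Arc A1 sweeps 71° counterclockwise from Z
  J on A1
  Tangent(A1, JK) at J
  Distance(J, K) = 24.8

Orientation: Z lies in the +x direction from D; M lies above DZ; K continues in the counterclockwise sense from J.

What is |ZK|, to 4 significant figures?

34.07

On A1, Z sits at bearing -90° from M; a 71° counterclockwise sweep puts J at bearing -19°, so J = M + 9.2·(cos -19°, sin -19°) = (24.00, 6.205). Tangency of A1 to JK means the radius MJ is perpendicular to JK, so JK runs along (−sin -19°, cos -19°); with |JK| = 24.8, K = (32.07, 29.65). Then |ZK| = |K − Z| = 34.07.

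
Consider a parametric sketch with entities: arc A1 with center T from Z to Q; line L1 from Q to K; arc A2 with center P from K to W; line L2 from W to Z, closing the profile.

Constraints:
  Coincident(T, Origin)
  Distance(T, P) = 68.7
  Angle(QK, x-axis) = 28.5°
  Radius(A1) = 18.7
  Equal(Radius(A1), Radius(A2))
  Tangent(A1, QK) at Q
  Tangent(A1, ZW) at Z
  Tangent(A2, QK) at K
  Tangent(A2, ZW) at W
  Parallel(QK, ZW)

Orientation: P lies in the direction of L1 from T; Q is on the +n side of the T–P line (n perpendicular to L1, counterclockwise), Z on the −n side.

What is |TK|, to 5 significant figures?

71.200

The slot axis is L1's direction at 28.5°, so u = (cos 28.5°, sin 28.5°) = (0.87882, 0.47716) and n = (−sin 28.5°, cos 28.5°) = (-0.47716, 0.87882). T is at the origin and P lies 68.7 along u from T, so P = 68.7·u = (60.375, 32.781). Tangency of A1 to both parallel lines with radius 18.7 puts Q and Z at T ± 18.7·n: Q = (-8.9229, 16.434), Z = (8.9229, -16.434). Equal radii place K and W the same way about P: K = P + 18.7·n = (51.452, 49.215), W = P − 18.7·n = (69.298, 16.347). Then |TK| = |K − T| = 71.200.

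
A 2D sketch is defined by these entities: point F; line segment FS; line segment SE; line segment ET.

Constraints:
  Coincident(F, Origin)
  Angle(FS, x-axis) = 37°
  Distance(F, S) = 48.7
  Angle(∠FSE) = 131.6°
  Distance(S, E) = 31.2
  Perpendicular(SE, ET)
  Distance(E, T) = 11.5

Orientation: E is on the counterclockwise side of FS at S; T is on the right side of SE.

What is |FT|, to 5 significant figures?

79.578

∠FSE = 131.6°, so SE runs at 37.0° + (180° − 131.6°) = 85.400° from the x-axis; with |SE| = 31.2, E = S + 31.2·(cos 85.400°, sin 85.400°) = (41.396, 60.408). The perpendicularity gives ET at right angles to SE; with |ET| = 11.5 on the right of SE, T = E + 11.5·(0.99678, -0.080199) = (52.859, 59.486). Then |FT| = |T − F| = 79.578.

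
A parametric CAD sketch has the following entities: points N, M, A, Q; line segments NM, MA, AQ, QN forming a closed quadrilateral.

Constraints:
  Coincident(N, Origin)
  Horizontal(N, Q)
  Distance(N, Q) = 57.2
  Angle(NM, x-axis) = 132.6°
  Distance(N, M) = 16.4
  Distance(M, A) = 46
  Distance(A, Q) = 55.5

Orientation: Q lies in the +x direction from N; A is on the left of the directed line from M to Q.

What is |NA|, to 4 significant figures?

48.92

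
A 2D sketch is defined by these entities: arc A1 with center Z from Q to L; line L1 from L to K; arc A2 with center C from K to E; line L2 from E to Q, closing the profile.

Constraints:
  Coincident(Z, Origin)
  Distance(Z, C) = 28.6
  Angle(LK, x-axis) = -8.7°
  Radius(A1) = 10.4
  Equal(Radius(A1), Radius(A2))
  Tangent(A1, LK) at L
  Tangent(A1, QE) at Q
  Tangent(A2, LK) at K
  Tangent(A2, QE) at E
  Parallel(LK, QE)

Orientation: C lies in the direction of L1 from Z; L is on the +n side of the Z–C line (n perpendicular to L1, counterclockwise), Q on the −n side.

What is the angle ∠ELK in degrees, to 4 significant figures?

36.03°

Tangency of A1 to both parallel lines with radius 10.4 puts L and Q at Z ± 10.4·n: L = (1.573, 10.28), Q = (-1.573, -10.28). Equal radii place K and E the same way about C: K = C + 10.4·n = (29.84, 5.954), E = C − 10.4·n = (26.70, -14.61). Then cos ∠ELK = LE·LK / (|LE||LK|), giving 36.03°.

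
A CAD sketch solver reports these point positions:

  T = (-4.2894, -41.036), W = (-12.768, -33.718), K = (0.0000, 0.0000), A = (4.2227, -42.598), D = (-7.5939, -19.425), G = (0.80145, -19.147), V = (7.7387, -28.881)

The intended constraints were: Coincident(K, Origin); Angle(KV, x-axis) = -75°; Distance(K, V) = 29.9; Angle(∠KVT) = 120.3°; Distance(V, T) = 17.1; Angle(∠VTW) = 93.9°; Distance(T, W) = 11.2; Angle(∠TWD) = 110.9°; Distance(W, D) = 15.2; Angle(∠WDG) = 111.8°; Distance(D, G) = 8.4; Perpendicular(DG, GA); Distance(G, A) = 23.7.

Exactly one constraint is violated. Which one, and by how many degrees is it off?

Perpendicular(DG, GA) — off by 6.40°.

K = (0.00, 0.00) ✓; KV at -75.00° ✓; |KV| = 29.90 ✓; ∠KVT = 120.3° ✓; |VT| = 17.10 ✓; ∠VTW = 93.90° ✓; |TW| = 11.20 ✓; ∠TWD = 110.9° ✓; |WD| = 15.20 ✓; ∠WDG = 111.8° ✓; |DG| = 8.400 ✓; ∠(DG, GA) = 83.60° ✗; |GA| = 23.70 ✓.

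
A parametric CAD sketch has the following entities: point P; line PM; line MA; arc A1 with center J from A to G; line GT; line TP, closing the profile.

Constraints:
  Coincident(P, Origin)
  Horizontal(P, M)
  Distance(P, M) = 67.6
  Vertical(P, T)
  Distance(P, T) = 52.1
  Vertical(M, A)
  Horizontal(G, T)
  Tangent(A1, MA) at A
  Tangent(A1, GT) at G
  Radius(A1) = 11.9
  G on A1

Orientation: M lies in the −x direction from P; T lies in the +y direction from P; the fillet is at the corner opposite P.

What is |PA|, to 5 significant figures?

78.650

P is at the origin; PM is horizontal with |PM| = 67.6 and M on the −x side, so M = (-67.600, 0.0000). PT is vertical with |PT| = 52.1 and T on the +y side, so T = (0.0000, 52.100). The virtual corner opposite P is at (-67.600, 52.100). A1 meets MA tangentially, so JA is at right angles to MA and since A1 is tangent to GT there, JG ⟂ GT, with radius 11.9, so the center J sits 11.9 in from both sides at J = (-55.700, 40.200). That places the tangent points at A = (-67.600, 40.200) on MA and G = (-55.700, 52.100) on GT. Then |PA| = |A − P| = 78.650.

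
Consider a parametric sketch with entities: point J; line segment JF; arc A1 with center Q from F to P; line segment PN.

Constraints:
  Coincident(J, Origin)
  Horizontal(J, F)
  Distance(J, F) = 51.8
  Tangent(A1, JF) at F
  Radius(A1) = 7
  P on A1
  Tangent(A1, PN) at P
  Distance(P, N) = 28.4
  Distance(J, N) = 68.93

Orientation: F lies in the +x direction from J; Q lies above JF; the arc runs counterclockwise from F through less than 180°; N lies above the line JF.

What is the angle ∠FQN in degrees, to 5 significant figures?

165.33°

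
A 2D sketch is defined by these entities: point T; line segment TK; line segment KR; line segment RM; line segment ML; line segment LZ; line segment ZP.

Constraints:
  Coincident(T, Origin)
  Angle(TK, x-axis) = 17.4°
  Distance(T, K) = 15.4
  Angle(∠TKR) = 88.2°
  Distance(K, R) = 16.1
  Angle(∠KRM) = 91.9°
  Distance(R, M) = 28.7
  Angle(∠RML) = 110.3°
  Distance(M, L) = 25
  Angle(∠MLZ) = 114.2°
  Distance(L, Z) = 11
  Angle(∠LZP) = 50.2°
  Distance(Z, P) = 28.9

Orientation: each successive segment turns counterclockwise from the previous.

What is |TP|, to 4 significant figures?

18.45

T is at the origin; TK runs at 17.4° with length 15.4, so K = (14.70, 4.605). ∠TKR = 88.2° gives KR at 109.2° from the x-axis; with |KR| = 16.1, R = (9.401, 19.81). ∠KRM = 91.9° gives RM at -162.7° from the x-axis; with |RM| = 28.7, M = (-18.00, 11.28). ∠RML = 110.3° gives ML at -93.00° from the x-axis; with |ML| = 25.0, L = (-19.31, -13.69). ∠MLZ = 114.2° gives LZ at -27.20° from the x-axis; with |LZ| = 11.0, Z = (-9.526, -18.72). ∠LZP = 50.2° gives ZP at 102.6° from the x-axis; with |ZP| = 28.9, P = (-15.83, 9.485). Then |TP| = |P − T| = 18.45.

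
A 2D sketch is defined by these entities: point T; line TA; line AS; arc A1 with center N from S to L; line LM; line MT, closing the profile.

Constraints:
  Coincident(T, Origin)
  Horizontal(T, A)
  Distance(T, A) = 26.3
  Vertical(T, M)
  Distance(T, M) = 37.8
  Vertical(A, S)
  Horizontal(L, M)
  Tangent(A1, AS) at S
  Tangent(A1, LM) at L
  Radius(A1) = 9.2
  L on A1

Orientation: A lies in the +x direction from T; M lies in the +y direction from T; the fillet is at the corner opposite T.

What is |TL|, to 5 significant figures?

41.488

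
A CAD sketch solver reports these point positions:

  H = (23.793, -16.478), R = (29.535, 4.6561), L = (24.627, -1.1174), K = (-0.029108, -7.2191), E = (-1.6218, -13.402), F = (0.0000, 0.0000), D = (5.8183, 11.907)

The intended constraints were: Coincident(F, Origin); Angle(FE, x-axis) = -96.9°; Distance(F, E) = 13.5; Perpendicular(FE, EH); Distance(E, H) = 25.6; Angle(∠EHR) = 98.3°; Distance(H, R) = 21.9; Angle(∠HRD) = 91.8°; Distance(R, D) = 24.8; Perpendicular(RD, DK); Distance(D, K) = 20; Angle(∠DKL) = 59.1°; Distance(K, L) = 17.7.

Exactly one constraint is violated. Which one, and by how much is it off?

Distance(K, L) = 17.7 — off by 7.70.

F = (0.00, 0.00) ✓; FE at -96.90° ✓; |FE| = 13.50 ✓; ∠(FE, EH) = 90.00° ✓; |EH| = 25.60 ✓; ∠EHR = 98.30° ✓; |HR| = 21.90 ✓; ∠HRD = 91.80° ✓; |RD| = 24.80 ✓; ∠(RD, DK) = 90.00° ✓; |DK| = 20.00 ✓; ∠DKL = 59.10° ✓; |KL| = 25.40 ✗.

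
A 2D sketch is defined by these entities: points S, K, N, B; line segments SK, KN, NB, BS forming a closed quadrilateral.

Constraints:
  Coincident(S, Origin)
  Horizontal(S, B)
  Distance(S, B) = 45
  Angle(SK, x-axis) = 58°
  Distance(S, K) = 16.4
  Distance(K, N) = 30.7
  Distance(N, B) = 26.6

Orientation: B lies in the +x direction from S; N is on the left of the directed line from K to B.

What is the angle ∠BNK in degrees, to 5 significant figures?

85.144°

S is at the origin; S and B share the same y with |SB| = 45.0 and B in +x, so B = (45.0, 0). SK runs at 58.0° with |SK| = 16.4, so K = (8.6907, 13.908). N is determined by |KN| = 30.7 and |NB| = 26.6 together: it lies at the intersection of circle(K, 30.7) and circle(B, 26.6). With |KB| = 38.882, the foot of the radical line on KB is 22.462 from K and the perpendicular offset is √(30.7² − 22.462²) = 20.927. Taking the left-of-KB solution: N = (37.152, 25.416).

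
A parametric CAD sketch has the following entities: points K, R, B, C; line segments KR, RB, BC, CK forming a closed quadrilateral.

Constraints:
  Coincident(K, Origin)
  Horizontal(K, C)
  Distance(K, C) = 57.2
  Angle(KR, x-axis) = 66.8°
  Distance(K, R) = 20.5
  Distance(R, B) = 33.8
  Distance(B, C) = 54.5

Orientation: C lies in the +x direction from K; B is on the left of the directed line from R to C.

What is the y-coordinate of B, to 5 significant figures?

46.077

Checks: |RB| = 33.80 ✓; |BC| = 54.50 ✓.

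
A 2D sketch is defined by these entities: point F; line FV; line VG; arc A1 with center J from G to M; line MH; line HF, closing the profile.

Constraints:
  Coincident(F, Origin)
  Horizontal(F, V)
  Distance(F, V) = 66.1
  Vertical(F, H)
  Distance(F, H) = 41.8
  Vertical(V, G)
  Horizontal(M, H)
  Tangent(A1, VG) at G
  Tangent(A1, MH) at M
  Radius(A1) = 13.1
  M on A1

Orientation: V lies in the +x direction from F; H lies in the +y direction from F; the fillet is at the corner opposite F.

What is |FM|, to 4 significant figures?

67.50

F is at the origin; FV is horizontal with |FV| = 66.1 and V on the +x side, so V = (66.10, 0.000). F and H share the same x with |FH| = 41.8 and H on the +y side, so H = (0.000, 41.80). The virtual corner opposite F is at (66.10, 41.80). A1 meets VG tangentially, so JG is at right angles to VG and A1 meets MH tangentially, so JM is at right angles to MH, with radius 13.1, so the center J sits 13.1 in from both sides at J = (53.00, 28.70). That places the tangent points at G = (66.10, 28.70) on VG and M = (53.00, 41.80) on MH. Then |FM| = |M − F| = 67.50.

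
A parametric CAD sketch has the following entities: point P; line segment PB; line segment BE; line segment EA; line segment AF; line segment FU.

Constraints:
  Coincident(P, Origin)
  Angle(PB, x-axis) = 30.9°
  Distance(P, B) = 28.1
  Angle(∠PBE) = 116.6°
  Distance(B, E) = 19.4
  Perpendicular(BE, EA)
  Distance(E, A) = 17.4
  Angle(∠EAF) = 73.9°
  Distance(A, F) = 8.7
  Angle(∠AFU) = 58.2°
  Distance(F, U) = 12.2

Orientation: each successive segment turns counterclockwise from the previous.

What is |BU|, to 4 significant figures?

21.22

P is at the origin; PB runs at 30.9° with length 28.1, so B = (24.11, 14.43). ∠PBE = 116.6° gives BE at 94.30° from the x-axis; with |BE| = 19.4, E = (22.66, 33.78). BE ⟂ EA, so EA runs at -175.7°; with |EA| = 17.4, A = (5.306, 32.47). ∠EAF = 73.9° gives AF at -69.60° from the x-axis; with |AF| = 8.7, F = (8.339, 24.32). ∠AFU = 58.2° gives FU at 52.20° from the x-axis; with |FU| = 12.2, U = (15.82, 33.96). Then |BU| = |U − B| = 21.22.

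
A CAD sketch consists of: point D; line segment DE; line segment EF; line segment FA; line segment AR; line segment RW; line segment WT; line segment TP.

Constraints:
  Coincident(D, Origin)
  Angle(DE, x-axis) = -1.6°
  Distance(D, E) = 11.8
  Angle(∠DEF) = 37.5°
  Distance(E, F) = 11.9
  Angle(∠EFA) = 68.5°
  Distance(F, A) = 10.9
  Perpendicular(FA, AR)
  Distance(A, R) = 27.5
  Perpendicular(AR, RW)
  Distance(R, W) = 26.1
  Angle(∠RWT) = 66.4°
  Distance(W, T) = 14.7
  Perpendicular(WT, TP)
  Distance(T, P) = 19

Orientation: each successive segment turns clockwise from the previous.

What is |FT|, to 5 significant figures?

16.840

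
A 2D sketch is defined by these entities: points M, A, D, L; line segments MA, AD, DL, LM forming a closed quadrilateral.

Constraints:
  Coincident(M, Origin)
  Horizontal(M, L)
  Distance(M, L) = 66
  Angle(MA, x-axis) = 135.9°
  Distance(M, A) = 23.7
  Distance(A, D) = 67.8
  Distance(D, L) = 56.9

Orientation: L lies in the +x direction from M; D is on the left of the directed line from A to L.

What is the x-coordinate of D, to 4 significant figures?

41.21

M is at the origin; M and L share the same y with |ML| = 66.0 and L in +x, so L = (66.0, 0). MA runs at 135.9° with |MA| = 23.7, so A = (-17.02, 16.49). D is determined by |AD| = 67.8 and |DL| = 56.9 together: it lies at the intersection of circle(A, 67.8) and circle(L, 56.9). With |AL| = 84.64, the foot of the radical line on AL is 50.35 from A and the perpendicular offset is √(67.8² − 50.35²) = 45.41. Taking the left-of-AL solution: D = (41.21, 51.22).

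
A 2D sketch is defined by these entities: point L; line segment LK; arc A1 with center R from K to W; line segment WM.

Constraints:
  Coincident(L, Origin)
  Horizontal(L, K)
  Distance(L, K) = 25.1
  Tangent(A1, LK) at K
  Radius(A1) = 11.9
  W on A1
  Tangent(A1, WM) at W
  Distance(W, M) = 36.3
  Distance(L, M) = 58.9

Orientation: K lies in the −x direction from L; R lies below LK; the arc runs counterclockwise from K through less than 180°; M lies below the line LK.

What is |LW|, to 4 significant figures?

39.29

Checks: |RW| = 11.90 ✓; ∠(RW, WM) = 90.00° ✓; |WM| = 36.30 ✓; |LM| = 58.90 ✓.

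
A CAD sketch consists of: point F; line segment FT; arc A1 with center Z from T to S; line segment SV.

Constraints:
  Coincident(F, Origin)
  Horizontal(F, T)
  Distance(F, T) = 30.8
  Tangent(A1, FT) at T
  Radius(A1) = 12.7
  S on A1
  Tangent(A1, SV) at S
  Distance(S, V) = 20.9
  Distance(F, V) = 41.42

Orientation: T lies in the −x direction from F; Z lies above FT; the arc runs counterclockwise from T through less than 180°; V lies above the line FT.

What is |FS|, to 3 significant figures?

23.5

Checks: |ZS| = 12.70 ✓; ∠(ZS, SV) = 90.00° ✓; |SV| = 20.90 ✓; |FV| = 41.42 ✓.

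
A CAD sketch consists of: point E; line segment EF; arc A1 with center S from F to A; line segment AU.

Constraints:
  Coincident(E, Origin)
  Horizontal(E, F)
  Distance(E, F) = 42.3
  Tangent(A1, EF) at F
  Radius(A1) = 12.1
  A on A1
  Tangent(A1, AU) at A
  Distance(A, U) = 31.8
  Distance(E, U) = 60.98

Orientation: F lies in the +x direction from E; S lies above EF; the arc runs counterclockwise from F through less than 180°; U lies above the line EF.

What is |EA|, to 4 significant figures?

55.99

E is at the origin; EF is horizontal with |EF| = 42.3 and F on the +x side, so F = (42.30, 0.000). Since A1 is tangent to EF there, SF ⟂ EF, so S = F + (0, 12.1) = (42.30, 12.10). Since SA ⟂ AU (tangency), |SU| = √(12.1² + 31.8²) = 34.02 regardless of where A sits on A1. So U lies on both circle(E, 60.98) and circle(S, 34.02); the above-EF intersection is U = (39.98, 46.05). A is the foot of the tangent from U: A = (53.29, 17.16).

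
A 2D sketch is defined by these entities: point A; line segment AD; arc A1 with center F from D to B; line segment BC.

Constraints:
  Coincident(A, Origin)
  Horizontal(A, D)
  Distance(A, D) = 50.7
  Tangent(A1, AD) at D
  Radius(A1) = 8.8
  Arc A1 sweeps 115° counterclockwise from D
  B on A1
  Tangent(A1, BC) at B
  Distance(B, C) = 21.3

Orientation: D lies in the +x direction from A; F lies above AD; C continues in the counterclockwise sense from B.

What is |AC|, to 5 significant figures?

58.993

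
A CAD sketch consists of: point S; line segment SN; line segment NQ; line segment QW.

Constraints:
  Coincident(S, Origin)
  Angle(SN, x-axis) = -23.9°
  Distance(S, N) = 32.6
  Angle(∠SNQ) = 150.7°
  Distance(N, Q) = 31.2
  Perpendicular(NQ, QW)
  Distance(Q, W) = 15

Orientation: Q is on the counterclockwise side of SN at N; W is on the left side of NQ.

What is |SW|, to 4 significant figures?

59.64

∠SNQ = 150.7°, so NQ runs at -23.9° + (180° − 150.7°) = 5.400° from the x-axis; with |NQ| = 31.2, Q = N + 31.2·(cos 5.400°, sin 5.400°) = (60.87, -10.27). NQ ⟂ QW; with |QW| = 15.0 on the left of NQ, W = Q + 15.0·(-0.09411, 0.9956) = (59.45, 4.662). Then |SW| = |W − S| = 59.64.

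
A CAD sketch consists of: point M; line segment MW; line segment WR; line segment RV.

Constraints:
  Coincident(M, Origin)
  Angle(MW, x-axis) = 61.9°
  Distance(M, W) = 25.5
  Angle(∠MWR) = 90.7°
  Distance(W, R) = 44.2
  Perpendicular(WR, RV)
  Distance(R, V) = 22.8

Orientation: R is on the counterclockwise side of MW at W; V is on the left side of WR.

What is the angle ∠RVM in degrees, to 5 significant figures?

93.469°

∠MWR = 90.7°, so WR runs at 61.9° + (180° − 90.7°) = 151.20° from the x-axis; with |WR| = 44.2, R = W + 44.2·(cos 151.20°, sin 151.20°) = (-26.722, 43.788). WR is perpendicular to RV; with |RV| = 22.8 on the left of WR, V = R + 22.8·(-0.48175, -0.87631) = (-37.706, 23.808). Then cos ∠RVM = VR·VM / (|VR||VM|), giving 93.469°.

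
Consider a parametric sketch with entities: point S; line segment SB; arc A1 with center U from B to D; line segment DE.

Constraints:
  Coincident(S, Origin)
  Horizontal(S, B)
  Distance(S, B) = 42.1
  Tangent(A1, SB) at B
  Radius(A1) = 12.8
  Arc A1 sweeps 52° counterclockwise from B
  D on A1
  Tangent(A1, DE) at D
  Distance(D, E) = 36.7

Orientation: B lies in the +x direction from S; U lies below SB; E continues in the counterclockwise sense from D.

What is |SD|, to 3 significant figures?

32.4

S is at the origin; SB is horizontal with |SB| = 42.1 and B on the +x side, so B = (42.1, 0.00). A1 meets SB tangentially, so UB is at right angles to SB, so U = B + (0, -12.8) = (42.1, -12.8). On A1, B sits at bearing 90° from U; a 52° counterclockwise sweep puts D at bearing 142°, so D = U + 12.8·(cos 142°, sin 142°) = (32.0, -4.92). Then |SD| = |D − S| = 32.4.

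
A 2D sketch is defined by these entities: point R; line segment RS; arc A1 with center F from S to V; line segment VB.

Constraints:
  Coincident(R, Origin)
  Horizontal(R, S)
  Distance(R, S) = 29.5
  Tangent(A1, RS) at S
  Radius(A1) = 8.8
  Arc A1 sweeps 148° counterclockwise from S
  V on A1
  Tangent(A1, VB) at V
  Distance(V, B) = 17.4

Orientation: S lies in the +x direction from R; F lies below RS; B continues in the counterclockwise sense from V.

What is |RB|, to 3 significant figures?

47.1

On A1, S sits at bearing 90° from F; a 148° counterclockwise sweep puts V at bearing 238°, so V = F + 8.8·(cos 238°, sin 238°) = (24.8, -16.3). Since A1 is tangent to VB there, FV ⟂ VB, so VB runs along (−sin 238°, cos 238°); with |VB| = 17.4, B = (39.6, -25.5). Then |RB| = |B − R| = 47.1.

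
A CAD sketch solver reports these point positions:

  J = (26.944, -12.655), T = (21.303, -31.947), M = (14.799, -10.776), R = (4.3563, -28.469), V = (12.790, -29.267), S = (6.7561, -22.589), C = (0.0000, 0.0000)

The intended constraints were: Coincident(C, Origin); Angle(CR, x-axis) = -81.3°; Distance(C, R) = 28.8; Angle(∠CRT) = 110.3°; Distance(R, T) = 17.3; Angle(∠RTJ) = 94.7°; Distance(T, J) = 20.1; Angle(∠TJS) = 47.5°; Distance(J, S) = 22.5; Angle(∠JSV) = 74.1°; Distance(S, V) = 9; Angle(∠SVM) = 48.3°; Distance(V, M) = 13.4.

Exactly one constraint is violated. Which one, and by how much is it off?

Distance(V, M) = 13.4 — off by 5.20.

C = (0.00, 0.00) ✓; CR at -81.30° ✓; |CR| = 28.80 ✓; ∠CRT = 110.3° ✓; |RT| = 17.30 ✓; ∠RTJ = 94.70° ✓; |TJ| = 20.10 ✓; ∠TJS = 47.50° ✓; |JS| = 22.50 ✓; ∠JSV = 74.10° ✓; |SV| = 9.000 ✓; ∠SVM = 48.30° ✓; |VM| = 18.60 ✗.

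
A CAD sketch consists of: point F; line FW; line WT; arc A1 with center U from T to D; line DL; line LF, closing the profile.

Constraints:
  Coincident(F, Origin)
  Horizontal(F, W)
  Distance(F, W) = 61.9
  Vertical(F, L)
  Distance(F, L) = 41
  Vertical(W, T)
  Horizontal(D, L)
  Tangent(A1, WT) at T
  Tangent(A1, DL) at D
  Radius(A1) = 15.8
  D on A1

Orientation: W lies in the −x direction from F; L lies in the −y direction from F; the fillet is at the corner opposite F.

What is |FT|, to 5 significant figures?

66.833

F is at the origin; FW is horizontal with |FW| = 61.9 and W on the −x side, so W = (-61.900, 0.0000). F and L share the same x with |FL| = 41.0 and L on the −y side, so L = (0.0000, -41.000). The virtual corner opposite F is at (-61.900, -41.000). A1 meets WT tangentially, so UT is at right angles to WT and tangency of A1 to DL means the radius UD is perpendicular to DL, with radius 15.8, so the center U sits 15.8 in from both sides at U = (-46.100, -25.200). That places the tangent points at T = (-61.900, -25.200) on WT and D = (-46.100, -41.000) on DL. Then |FT| = |T − F| = 66.833.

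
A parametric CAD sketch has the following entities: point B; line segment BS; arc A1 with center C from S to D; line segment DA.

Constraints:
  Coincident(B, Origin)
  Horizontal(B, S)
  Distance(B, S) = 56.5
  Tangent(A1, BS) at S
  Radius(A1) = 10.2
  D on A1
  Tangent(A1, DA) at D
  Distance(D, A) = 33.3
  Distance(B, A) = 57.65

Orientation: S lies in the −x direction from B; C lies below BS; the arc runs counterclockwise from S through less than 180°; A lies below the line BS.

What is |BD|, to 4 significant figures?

66.09

Checks: |BS| = 56.50 ✓; ∠(CS, SB) = 90.00° ✓; |CS| = 10.20 ✓; |CD| = 10.20 ✓; ∠(CD, DA) = 90.00° ✓; |DA| = 33.30 ✓; |BA| = 57.65 ✓.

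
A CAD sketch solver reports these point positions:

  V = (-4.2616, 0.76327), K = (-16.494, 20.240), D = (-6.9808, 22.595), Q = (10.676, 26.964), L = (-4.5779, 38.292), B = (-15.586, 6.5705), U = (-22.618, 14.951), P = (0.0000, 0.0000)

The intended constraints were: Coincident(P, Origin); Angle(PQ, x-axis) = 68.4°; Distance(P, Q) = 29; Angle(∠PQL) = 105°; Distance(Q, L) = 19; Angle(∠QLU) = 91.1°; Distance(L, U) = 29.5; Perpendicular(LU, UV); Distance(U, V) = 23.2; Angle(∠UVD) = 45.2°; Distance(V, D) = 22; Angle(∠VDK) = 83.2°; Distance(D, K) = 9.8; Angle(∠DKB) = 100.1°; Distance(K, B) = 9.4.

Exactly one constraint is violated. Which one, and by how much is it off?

Distance(K, B) = 9.4 — off by 4.30.

P = (0.00, 0.00) ✓; PQ at 68.40° ✓; |PQ| = 29.00 ✓; ∠PQL = 105.0° ✓; |QL| = 19.00 ✓; ∠QLU = 91.10° ✓; |LU| = 29.50 ✓; ∠(LU, UV) = 90.00° ✓; |UV| = 23.20 ✓; ∠UVD = 45.20° ✓; |VD| = 22.00 ✓; ∠VDK = 83.20° ✓; |DK| = 9.800 ✓; ∠DKB = 100.1° ✓; |KB| = 13.70 ✗.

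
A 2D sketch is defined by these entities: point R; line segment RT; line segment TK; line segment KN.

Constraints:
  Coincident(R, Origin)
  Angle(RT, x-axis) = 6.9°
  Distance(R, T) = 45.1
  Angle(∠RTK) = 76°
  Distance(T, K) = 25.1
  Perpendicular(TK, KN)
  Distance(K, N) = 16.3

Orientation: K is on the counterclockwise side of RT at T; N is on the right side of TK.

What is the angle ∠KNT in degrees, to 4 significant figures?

57.00°

R is at the origin; RT runs at 6.9° with length 45.1, so T = 45.1·(cos 6.9°, sin 6.9°) = (44.77, 5.418). ∠RTK = 76.0°, so TK runs at 6.9° + (180° − 76.0°) = 110.9° from the x-axis; with |TK| = 25.1, K = T + 25.1·(cos 110.9°, sin 110.9°) = (35.82, 28.87). TK is perpendicular to KN; with |KN| = 16.3 on the right of TK, N = K + 16.3·(0.9342, 0.3567) = (51.05, 34.68). Then cos ∠KNT = NK·NT / (|NK||NT|), giving 57.00°.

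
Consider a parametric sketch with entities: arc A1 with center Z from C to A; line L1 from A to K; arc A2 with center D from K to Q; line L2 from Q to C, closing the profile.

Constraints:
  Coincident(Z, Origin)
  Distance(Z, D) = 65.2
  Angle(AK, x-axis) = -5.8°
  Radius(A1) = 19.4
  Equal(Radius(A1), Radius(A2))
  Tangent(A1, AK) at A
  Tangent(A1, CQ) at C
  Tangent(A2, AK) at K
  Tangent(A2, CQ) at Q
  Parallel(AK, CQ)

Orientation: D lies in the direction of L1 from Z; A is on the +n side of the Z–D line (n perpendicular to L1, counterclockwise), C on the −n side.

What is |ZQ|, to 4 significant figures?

68.02

The slot axis is L1's direction at -5.8°, so u = (cos -5.8°, sin -5.8°) = (0.9949, -0.1011) and n = (−sin -5.8°, cos -5.8°) = (0.1011, 0.9949). Z is at the origin and D lies 65.2 along u from Z, so D = 65.2·u = (64.87, -6.589). Tangency of A1 to both parallel lines with radius 19.4 puts A and C at Z ± 19.4·n: A = (1.960, 19.30), C = (-1.960, -19.30). Equal radii place K and Q the same way about D: K = D + 19.4·n = (66.83, 12.71), Q = D − 19.4·n = (62.91, -25.89). Then |ZQ| = |Q − Z| = 68.02.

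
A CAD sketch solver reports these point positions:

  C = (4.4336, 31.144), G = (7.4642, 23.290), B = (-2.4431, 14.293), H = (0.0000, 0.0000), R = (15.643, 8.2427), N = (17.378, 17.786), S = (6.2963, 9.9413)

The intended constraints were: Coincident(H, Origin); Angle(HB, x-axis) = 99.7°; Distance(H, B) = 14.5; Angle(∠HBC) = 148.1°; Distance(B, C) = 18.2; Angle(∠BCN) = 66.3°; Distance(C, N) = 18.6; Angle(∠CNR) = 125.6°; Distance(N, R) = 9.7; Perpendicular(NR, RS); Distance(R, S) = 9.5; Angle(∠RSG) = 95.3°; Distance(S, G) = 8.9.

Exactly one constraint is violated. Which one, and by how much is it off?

Distance(S, G) = 8.9 — off by 4.50.

H = (0.00, 0.00) ✓; HB at 99.70° ✓; |HB| = 14.50 ✓; ∠HBC = 148.1° ✓; |BC| = 18.20 ✓; ∠BCN = 66.30° ✓; |CN| = 18.60 ✓; ∠CNR = 125.6° ✓; |NR| = 9.700 ✓; ∠(NR, RS) = 90.00° ✓; |RS| = 9.500 ✓; ∠RSG = 95.30° ✓; |SG| = 13.40 ✗.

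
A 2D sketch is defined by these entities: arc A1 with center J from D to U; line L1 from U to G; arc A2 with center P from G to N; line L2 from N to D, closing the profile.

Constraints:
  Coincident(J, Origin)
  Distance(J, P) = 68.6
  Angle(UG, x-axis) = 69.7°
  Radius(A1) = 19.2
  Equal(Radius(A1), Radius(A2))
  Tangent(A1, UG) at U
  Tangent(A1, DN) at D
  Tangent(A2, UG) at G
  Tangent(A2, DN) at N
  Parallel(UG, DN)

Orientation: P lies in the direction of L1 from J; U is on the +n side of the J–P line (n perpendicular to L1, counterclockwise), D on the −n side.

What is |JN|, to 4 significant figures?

71.24

The slot axis is L1's direction at 69.7°, so u = (cos 69.7°, sin 69.7°) = (0.3469, 0.9379) and n = (−sin 69.7°, cos 69.7°) = (-0.9379, 0.3469). J is at the origin and P lies 68.6 along u from J, so P = 68.6·u = (23.80, 64.34). Tangency of A1 to both parallel lines with radius 19.2 puts U and D at J ± 19.2·n: U = (-18.01, 6.661), D = (18.01, -6.661). Equal radii place G and N the same way about P: G = P + 19.2·n = (5.792, 71.00), N = P − 19.2·n = (41.81, 57.68). Then |JN| = |N − J| = 71.24.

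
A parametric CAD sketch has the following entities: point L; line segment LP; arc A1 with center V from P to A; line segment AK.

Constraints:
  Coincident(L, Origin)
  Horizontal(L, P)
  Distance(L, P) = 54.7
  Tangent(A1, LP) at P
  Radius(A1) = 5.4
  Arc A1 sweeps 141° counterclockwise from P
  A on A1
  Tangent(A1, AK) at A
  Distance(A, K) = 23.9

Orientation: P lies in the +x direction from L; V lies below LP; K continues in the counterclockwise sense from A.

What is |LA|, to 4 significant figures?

52.19

L is at the origin; LP is horizontal with |LP| = 54.7 and P on the +x side, so P = (54.70, 0.000). A1 meets LP tangentially, so VP is at right angles to LP, so V = P + (0, -5.4) = (54.70, -5.400). On A1, P sits at bearing 90° from V; a 141° counterclockwise sweep puts A at bearing 231°, so A = V + 5.4·(cos 231°, sin 231°) = (51.30, -9.597). Then |LA| = |A − L| = 52.19.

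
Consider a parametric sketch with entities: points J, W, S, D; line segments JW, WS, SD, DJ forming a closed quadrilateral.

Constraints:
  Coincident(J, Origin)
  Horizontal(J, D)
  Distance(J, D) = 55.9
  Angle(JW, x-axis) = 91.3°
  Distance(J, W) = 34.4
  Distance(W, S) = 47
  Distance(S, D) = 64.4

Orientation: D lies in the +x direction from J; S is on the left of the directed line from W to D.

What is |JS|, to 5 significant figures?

72.190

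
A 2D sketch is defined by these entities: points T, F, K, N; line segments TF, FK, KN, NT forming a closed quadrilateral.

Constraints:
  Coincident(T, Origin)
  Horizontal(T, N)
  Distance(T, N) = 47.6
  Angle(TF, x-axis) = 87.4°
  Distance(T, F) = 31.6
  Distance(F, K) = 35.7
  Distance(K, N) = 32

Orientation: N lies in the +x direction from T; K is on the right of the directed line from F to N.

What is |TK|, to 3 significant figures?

15.7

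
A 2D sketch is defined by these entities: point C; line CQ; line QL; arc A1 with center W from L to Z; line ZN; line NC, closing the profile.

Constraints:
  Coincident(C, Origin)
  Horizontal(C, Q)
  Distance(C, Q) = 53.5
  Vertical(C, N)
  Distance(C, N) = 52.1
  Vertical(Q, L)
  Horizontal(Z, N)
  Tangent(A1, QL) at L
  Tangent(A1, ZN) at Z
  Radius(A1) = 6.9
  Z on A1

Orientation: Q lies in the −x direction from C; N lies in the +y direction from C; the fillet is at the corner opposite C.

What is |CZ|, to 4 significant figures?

69.90

C is at the origin; C and Q share the same y with |CQ| = 53.5 and Q on the −x side, so Q = (-53.50, 0.000). CN is vertical with |CN| = 52.1 and N on the +y side, so N = (0.000, 52.10). The virtual corner opposite C is at (-53.50, 52.10). Since A1 is tangent to QL there, WL ⟂ QL and since A1 is tangent to ZN there, WZ ⟂ ZN, with radius 6.9, so the center W sits 6.9 in from both sides at W = (-46.60, 45.20). That places the tangent points at L = (-53.50, 45.20) on QL and Z = (-46.60, 52.10) on ZN. Then |CZ| = |Z − C| = 69.90.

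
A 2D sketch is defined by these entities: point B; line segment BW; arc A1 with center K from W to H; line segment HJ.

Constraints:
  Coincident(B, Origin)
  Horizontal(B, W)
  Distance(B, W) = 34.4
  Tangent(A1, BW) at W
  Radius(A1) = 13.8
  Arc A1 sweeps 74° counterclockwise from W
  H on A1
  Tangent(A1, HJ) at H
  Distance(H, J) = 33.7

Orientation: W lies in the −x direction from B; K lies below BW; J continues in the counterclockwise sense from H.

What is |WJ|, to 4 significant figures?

48.02

B is at the origin; B and W share the same y with |BW| = 34.4 and W on the −x side, so W = (-34.40, 0.000). Since A1 is tangent to BW there, KW ⟂ BW, so K = W + (0, -13.8) = (-34.40, -13.80). On A1, W sits at bearing 90° from K; a 74° counterclockwise sweep puts H at bearing 164°, so H = K + 13.8·(cos 164°, sin 164°) = (-47.67, -9.996). A1 meets HJ tangentially, so KH is at right angles to HJ, so HJ runs along (−sin 164°, cos 164°); with |HJ| = 33.7, J = (-56.95, -42.39). Then |WJ| = |J − W| = 48.02.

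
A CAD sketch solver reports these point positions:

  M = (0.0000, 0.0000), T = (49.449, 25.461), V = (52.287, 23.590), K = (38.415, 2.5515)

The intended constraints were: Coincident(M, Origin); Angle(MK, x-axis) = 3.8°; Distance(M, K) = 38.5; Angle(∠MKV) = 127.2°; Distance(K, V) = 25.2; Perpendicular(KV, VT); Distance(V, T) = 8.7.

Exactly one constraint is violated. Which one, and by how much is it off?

Distance(V, T) = 8.7 — off by 5.30.

M = (0.00, 0.00) ✓; MK at 3.800° ✓; |MK| = 38.50 ✓; ∠MKV = 127.2° ✓; |KV| = 25.20 ✓; ∠(KV, VT) = 90.00° ✓; |VT| = 3.399 ✗.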